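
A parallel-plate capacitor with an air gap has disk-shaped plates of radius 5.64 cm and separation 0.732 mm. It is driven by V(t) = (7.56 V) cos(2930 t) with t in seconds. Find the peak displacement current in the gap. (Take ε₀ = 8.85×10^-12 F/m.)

2.68×10^-6 A

C = ε₀A/d = (8.85×10^-12)(9.993×10^-3)/(7.32×10^-4) = 1.208×10^-10 F; ω = 2930 rad/s.
I_d = C dV/dt, so |I_d|_max = C V₀ ω = (1.208×10^-10)(7.56)(2930) = 2.68×10^-6 A.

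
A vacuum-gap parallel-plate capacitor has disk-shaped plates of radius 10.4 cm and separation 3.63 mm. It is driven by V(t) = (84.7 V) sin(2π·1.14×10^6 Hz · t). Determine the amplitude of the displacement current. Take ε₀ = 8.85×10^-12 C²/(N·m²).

C = ε₀A/d = (8.85×10^-12)(0.03398)/(3.63×10^-3) = 8.284×10^-11 F; ω = 2πf = 7.163×10^6 rad/s.
I_d = C dV/dt, so |I_d|_max = C V₀ ω = (8.284×10^-11)(84.7)(7.163×10^6) = 0.0503 A.

0.0503 A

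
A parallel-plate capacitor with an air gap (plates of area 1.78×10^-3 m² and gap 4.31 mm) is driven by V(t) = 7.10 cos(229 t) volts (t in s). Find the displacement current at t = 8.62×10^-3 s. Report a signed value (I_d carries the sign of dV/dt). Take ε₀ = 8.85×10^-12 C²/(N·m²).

C = ε₀A/d = (8.85×10^-12)(1.78×10^-3)/(4.31×10^-3) = 3.655×10^-12 F. dV/dt = V₀ω·−sin(ωt); at ωt = 1.97398 rad this factor is -0.9198.
I_d = C dV/dt = (3.655×10^-12)(7.10)(229)(-0.9198) = -5.47×10^-9 A.

-5.47×10^-9 A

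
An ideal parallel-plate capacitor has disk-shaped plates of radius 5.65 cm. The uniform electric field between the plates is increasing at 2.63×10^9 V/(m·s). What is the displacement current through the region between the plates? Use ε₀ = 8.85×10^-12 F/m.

With a uniform field, Φ_E = EA, so I_d = ε₀ A dE/dt = 2.33×10^-4 A.

2.33×10^-4 A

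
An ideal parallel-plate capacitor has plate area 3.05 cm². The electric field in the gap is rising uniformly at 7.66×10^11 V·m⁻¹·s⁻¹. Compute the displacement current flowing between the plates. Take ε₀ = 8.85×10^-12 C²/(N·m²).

The displacement current is ε₀ times dΦ_E/dt = ε₀ A dE/dt = (8.85×10^-12)(3.05×10^-4)(7.66×10^11) = 2.07×10^-3 A.

2.07×10^-3 A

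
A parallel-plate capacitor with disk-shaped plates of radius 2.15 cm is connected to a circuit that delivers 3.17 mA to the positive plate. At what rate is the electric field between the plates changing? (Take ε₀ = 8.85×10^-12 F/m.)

The displacement current between the plates equals the conduction current, I_d = 3.17 mA.
Then dE/dt = I_d/(ε₀A) = 2.47×10^11 V/(m·s).

2.47×10^11 V/(m·s)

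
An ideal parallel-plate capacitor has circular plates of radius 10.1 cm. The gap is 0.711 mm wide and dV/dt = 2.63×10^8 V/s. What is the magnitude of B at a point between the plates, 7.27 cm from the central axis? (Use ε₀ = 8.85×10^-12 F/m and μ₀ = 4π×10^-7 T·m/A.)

I_d = C dV/dt with C = ε₀πR²/d = 3.989×10^-10 F, so I_d = (3.989×10^-10)(2.63×10^8) = 0.1049 A.
For r < R the Ampère–Maxwell law gives B(2πr) = μ₀ I_d (r²/R²), so B = μ₀ I_d r/(2πR²) = (4π×10^-7)(0.1049)(0.0727)/(2π·0.101²) = 1.50×10^-7 T.

1.50×10^-7 T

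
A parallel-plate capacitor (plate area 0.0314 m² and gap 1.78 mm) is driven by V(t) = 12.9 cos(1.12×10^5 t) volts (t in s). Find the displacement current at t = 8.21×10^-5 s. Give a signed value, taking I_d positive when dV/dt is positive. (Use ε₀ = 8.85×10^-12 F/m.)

dV/dt = (12.9)(1.12×10^5)·−sin(9.1952) = -3.288×10^5 V/s.
I_d = C dV/dt with C = ε₀A/d = (8.85×10^-12)(0.0314)/(1.78×10^-3) = 1.561×10^-10 F, so I_d = (1.561×10^-10)(-3.288×10^5) = -5.13×10^-5 A.

-5.13×10^-5 A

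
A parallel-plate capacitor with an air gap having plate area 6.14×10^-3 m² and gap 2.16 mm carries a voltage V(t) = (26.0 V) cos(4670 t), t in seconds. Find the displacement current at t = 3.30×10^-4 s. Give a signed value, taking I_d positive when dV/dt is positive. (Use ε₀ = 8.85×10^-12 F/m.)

dE/dt = (V₀ω/d)·−sin(ωt) with ωt = 1.5411 rad: (26.0)(4670)(-0.9996)/(2.16×10^-3) = -5.619×10^7 V/(m·s).
I_d = ε₀ A dE/dt = (8.85×10^-12)(6.14×10^-3)(-5.619×10^7) = -3.05×10^-6 A.

-3.05×10^-6 A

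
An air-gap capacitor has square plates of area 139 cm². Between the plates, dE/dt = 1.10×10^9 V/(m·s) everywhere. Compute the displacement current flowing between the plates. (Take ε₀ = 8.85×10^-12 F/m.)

1.35×10^-4 A

I_d = ε₀ A (dE/dt) = (8.85×10^-12)(0.0139 m²)(1.10×10^9) = 1.35×10^-4 A.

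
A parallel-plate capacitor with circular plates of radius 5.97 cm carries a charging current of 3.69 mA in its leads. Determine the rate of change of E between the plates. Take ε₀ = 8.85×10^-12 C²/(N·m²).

By continuity, I_d in the gap equals the 3.69 mA flowing in the wire.
Inverting I_d = ε₀ A dE/dt gives dE/dt = 3.69×10^-3 / (8.85×10^-12 · 0.01120) = 3.72×10^10 V/(m·s).

3.72×10^10 V/(m·s)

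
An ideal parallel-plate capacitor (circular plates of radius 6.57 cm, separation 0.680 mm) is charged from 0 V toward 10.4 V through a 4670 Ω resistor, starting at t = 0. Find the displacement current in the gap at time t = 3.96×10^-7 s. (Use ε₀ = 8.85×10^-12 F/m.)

1.38×10^-3 A

C = ε₀A/d = (8.85×10^-12)(0.01356)/(6.80×10^-4) = 1.765×10^-10 F, so τ = RC = 8.243×10^-7 s.
The conduction current is I(t) = (V₀/R) e^(−t/τ), and the displacement current between the plates equals it.
t/τ = 0.4804; I_d = (10.4/4670) · e^(−0.4804) = (2.227×10^-3)(0.6185) = 1.38×10^-3 A.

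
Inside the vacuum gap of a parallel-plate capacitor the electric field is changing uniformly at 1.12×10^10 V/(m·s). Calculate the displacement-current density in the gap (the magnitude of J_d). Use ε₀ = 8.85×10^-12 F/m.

J_d = ε₀ ∂E/∂t, so J_d = 0.0991 A/m².

0.0991 A/m²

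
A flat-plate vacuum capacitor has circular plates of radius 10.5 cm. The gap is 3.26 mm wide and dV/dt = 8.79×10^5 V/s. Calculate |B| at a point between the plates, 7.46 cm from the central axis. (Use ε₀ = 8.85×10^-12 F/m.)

I_d = C dV/dt with C = ε₀πR²/d = 9.404×10^-11 F, so I_d = (9.404×10^-11)(8.79×10^5) = 8.266×10^-5 A.
An Ampèrian loop of radius r encloses a fraction (r/R)² of I_d. Then B·2πr = μ₀ I_d (r/R)², giving B = μ₀ I_d r/(2πR²) = 1.12×10^-10 T.

1.12×10^-10 T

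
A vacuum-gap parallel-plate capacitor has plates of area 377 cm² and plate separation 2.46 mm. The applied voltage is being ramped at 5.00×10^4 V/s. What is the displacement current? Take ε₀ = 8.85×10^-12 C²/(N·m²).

The field between the plates is E = V/d, so dE/dt = (5.00×10^4)/(2.46×10^-3 m) = 2.033×10^7 V/(m·s).
I_d = ε₀ A (dE/dt) = (8.85×10^-12)(0.0377)(2.033×10^7) = 6.78×10^-6 A.

6.78×10^-6 A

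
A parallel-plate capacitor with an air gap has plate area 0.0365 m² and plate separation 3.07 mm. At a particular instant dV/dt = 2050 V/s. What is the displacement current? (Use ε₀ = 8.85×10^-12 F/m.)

The field between the plates is E = V/d, so dE/dt = (2050)/(3.07×10^-3 m) = 6.678×10^5 V/(m·s).
I_d = ε₀ A (dE/dt) = (8.85×10^-12)(0.0365)(6.678×10^5) = 2.16×10^-7 A.

2.16×10^-7 A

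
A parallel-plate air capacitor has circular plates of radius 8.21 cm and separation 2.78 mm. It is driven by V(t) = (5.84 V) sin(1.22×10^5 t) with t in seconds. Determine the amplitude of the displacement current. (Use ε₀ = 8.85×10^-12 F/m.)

The displacement current equals the conduction current C dV/dt, which peaks at C V₀ ω.
With C = ε₀A/d = (8.85×10^-12)(0.02118)/(2.78×10^-3) = 6.743×10^-11 F and ω = 1.22×10^5 rad/s, I_d,max = (6.743×10^-11)(5.84)(1.22×10^5) = 4.80×10^-5 A.

4.80×10^-5 A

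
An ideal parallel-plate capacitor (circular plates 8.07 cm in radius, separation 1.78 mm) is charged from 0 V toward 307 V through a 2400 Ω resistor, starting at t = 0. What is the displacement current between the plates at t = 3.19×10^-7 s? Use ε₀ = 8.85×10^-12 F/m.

C = ε₀A/d = (8.85×10^-12)(0.02046)/(1.78×10^-3) = 1.017×10^-10 F and τ = RC = 2.441×10^-7 s. I_d in the gap equals the RC charging current.
I_d(t) = (V₀/R) e^(−t/τ) = 0.1279 · e^(−1.307) = 0.0346 A.

0.0346 A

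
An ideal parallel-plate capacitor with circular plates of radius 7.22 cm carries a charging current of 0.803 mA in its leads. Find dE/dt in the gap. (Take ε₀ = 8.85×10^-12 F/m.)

5.54×10^9 V/(m·s)

The displacement current between the plates equals the conduction current, I_d = 0.803 mA.
Since I_d = ε₀ A dE/dt, dE/dt = I_d/(ε₀A) = (8.03×10^-4)/((8.85×10^-12)(0.01638)) = 5.54×10^9 V/(m·s).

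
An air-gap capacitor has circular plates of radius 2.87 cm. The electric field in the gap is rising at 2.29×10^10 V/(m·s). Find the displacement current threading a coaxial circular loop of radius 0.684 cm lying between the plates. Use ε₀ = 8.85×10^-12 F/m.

2.98×10^-5 A

I_d = ε₀ dΦ_E/dt = ε₀ πR² (dE/dt) = (8.85×10^-12)(2.588×10^-3)(2.29×10^10) = 5.245×10^-4 A through the full plate area.
Since J_d is uniform, the enclosed fraction is (r/R)² = 0.05680, giving I_d,enc = 2.98×10^-5 A.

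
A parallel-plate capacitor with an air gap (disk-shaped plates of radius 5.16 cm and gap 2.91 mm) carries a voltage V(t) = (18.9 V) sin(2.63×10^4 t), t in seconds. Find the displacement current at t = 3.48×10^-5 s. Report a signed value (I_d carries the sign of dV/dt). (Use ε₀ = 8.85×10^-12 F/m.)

dV/dt = (18.9)(2.63×10^4)·cos(0.91524) = 3.030×10^5 V/s.
I_d = C dV/dt with C = ε₀A/d = (8.85×10^-12)(8.365×10^-3)/(2.91×10^-3) = 2.544×10^-11 F, so I_d = (2.544×10^-11)(3.030×10^5) = 7.71×10^-6 A.

7.71×10^-6 A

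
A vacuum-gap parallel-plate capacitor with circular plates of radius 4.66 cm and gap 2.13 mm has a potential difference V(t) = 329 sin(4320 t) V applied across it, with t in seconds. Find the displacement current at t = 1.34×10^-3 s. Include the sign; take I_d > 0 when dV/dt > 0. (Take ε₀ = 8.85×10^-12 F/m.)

3.55×10^-5 A

dV/dt = (329)(4320)·cos(5.7888) = 1.251×10^6 V/s.
I_d = C dV/dt with C = ε₀A/d = (8.85×10^-12)(6.822×10^-3)/(2.13×10^-3) = 2.834×10^-11 F, so I_d = (2.834×10^-11)(1.251×10^6) = 3.55×10^-5 A.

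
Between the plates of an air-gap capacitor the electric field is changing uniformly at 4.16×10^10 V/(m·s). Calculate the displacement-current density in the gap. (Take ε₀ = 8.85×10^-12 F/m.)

0.368 A/m²

The displacement-current density is ε₀ ∂E/∂t = (8.85×10^-12)(4.16×10^10) = 0.368 A/m².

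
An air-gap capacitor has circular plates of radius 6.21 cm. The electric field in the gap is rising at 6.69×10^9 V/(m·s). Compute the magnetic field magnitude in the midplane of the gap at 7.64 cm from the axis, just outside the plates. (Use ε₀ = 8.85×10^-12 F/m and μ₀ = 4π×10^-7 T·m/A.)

1.88×10^-9 T

Total displacement current: I_d = ε₀(πR²)(dE/dt) = (8.85×10^-12)(0.01212)(6.69×10^9) = 7.176×10^-4 A.
With r > R the enclosed displacement current is the full I_d; B = μ₀ I_d / (2πr) = 1.88×10^-9 T.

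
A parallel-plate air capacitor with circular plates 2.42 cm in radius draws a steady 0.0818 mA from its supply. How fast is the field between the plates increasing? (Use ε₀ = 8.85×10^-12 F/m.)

The displacement current between the plates equals the conduction current, I_d = 0.0818 mA.
Since I_d = ε₀ A dE/dt, dE/dt = I_d/(ε₀A) = (8.18×10^-5)/((8.85×10^-12)(1.840×10^-3)) = 5.02×10^9 V/(m·s).

5.02×10^9 V/(m·s)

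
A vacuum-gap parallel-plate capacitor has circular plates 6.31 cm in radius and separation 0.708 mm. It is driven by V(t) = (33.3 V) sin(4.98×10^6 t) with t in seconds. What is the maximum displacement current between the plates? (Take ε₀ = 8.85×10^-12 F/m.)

The displacement current equals the conduction current C dV/dt, which peaks at C V₀ ω.
With C = ε₀A/d = (8.85×10^-12)(0.01251)/(7.08×10^-4) = 1.564×10^-10 F and ω = 4.98×10^6 rad/s, I_d,max = (1.564×10^-10)(33.3)(4.98×10^6) = 0.0259 A.

0.0259 A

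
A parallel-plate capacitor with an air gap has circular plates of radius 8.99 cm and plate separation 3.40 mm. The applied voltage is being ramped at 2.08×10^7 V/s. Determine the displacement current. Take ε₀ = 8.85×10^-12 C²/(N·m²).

1.37×10^-3 A

The field between the plates is E = V/d, so dE/dt = (2.08×10^7)/(3.40×10^-3 m) = 6.118×10^9 V/(m·s).
I_d = ε₀ A (dE/dt) = (8.85×10^-12)(0.02539)(6.118×10^9) = 1.37×10^-3 A.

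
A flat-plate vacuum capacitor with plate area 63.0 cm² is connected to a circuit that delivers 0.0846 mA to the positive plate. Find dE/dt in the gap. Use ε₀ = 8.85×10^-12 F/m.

Charge continuity gives I_d = I = 8.46×10^-5 A between the plates.
Since I_d = ε₀ A dE/dt, dE/dt = I_d/(ε₀A) = (8.46×10^-5)/((8.85×10^-12)(6.30×10^-3)) = 1.52×10^9 V/(m·s).

1.52×10^9 V/(m·s)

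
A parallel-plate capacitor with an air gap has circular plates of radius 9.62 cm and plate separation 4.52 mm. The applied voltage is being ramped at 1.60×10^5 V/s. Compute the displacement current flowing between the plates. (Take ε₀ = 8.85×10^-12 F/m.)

9.11×10^-6 A

The field between the plates is E = V/d, so dE/dt = (1.60×10^5)/(4.52×10^-3 m) = 3.540×10^7 V/(m·s).
I_d = ε₀ A (dE/dt) = (8.85×10^-12)(0.02907)(3.540×10^7) = 9.11×10^-6 A.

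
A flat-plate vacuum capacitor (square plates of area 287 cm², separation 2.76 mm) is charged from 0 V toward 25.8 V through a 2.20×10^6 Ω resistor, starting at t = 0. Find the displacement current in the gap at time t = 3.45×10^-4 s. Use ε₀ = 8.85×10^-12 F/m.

2.13×10^-6 A

C = ε₀A/d = (8.85×10^-12)(0.0287)/(2.76×10^-3) = 9.203×10^-11 F, so τ = RC = 2.025×10^-4 s.
The conduction current is I(t) = (V₀/R) e^(−t/τ), and the displacement current between the plates equals it.
t/τ = 1.704; I_d = (25.8/2.20×10^6) · e^(−1.704) = (1.173×10^-5)(0.1820) = 2.13×10^-6 A.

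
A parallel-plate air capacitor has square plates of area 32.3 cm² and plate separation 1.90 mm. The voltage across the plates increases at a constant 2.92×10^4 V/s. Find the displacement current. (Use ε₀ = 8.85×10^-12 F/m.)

E = V/d so dE/dt = (dV/dt)/d = 1.537×10^7 V/(m·s), and I_d = ε₀ A dE/dt = (8.85×10^-12)(3.23×10^-3)(1.537×10^7) = 4.39×10^-7 A.

4.39×10^-7 A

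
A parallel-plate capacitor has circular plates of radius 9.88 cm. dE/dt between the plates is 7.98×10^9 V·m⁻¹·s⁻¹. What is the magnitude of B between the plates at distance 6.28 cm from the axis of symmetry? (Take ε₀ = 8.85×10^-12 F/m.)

2.79×10^-9 T

Through the whole plate area (πR² = 0.03067 m²), I_d = ε₀ πR² dE/dt = 2.166×10^-3 A.
∮B·dl = μ₀ I_d,enc with I_d,enc = I_d r²/R² = 8.751×10^-4 A; so B = μ₀ I_d,enc/(2πr) = 2.79×10^-9 T.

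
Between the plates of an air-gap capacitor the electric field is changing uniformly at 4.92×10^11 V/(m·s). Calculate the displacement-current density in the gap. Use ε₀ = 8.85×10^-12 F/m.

4.35 A/m²

J_d = ε₀ dE/dt = (8.85×10^-12)(4.92×10^11) = 4.35 A/m².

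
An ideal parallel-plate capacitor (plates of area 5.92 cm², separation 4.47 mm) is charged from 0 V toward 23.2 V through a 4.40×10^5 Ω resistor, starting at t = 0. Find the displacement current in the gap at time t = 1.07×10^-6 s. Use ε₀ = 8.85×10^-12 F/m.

6.62×10^-6 A

C = ε₀A/d = (8.85×10^-12)(5.92×10^-4)/(4.47×10^-3) = 1.172×10^-12 F, so τ = RC = 5.157×10^-7 s.
The conduction current is I(t) = (V₀/R) e^(−t/τ), and the displacement current between the plates equals it.
t/τ = 2.075; I_d = (23.2/4.40×10^5) · e^(−2.075) = (5.273×10^-5)(0.1256) = 6.62×10^-6 A.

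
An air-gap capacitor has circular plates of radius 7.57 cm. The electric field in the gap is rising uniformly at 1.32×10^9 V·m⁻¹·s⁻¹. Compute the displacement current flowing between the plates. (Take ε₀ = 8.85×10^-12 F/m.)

2.10×10^-4 A

I_d = ε₀ A (dE/dt) = (8.85×10^-12)(0.01800 m²)(1.32×10^9) = 2.10×10^-4 A.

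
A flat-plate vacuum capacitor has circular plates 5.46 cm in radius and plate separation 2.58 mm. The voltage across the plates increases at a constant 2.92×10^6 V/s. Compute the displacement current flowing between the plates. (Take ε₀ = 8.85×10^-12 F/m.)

9.38×10^-5 A

The field between the plates is E = V/d, so dE/dt = (2.92×10^6)/(2.58×10^-3 m) = 1.132×10^9 V/(m·s).
I_d = ε₀ A (dE/dt) = (8.85×10^-12)(9.366×10^-3)(1.132×10^9) = 9.38×10^-5 A.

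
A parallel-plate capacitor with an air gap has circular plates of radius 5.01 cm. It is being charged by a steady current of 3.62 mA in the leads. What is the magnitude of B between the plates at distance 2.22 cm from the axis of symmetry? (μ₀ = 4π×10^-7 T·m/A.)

6.40×10^-9 T

By continuity the displacement current in the gap matches the conduction current: I_d = 3.62×10^-3 A.
An Ampèrian loop of radius r encloses a fraction (r/R)² of I_d. Then B·2πr = μ₀ I_d (r/R)², giving B = μ₀ I_d r/(2πR²) = 6.40×10^-9 T.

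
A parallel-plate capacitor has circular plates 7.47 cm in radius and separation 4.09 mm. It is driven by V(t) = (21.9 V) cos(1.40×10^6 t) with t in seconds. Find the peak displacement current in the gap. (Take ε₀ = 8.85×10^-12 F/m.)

1.16×10^-3 A

(dE/dt)_max = V₀ω/d = 7.496×10^9 V/(m·s); ω = 1.40×10^6 rad/s.
I_d,max = ε₀ A (dE/dt)_max = (8.85×10^-12)(0.01753)(7.496×10^9) = 1.16×10^-3 A.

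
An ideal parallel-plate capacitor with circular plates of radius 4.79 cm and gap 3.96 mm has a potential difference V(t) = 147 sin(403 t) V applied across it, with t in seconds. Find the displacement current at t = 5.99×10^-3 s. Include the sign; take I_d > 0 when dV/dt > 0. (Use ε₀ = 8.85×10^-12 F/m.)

dV/dt = (147)(403)·cos(2.41397) = -4.424×10^4 V/s.
I_d = C dV/dt with C = ε₀A/d = (8.85×10^-12)(7.208×10^-3)/(3.96×10^-3) = 1.611×10^-11 F, so I_d = (1.611×10^-11)(-4.424×10^4) = -7.13×10^-7 A.

-7.13×10^-7 A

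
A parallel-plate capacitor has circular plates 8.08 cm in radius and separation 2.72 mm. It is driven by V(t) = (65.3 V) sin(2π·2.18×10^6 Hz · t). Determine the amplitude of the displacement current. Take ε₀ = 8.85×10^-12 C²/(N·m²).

0.0597 A

The displacement current equals the conduction current C dV/dt, which peaks at C V₀ ω.
With C = ε₀A/d = (8.85×10^-12)(0.02051)/(2.72×10^-3) = 6.673×10^-11 F and ω = 2πf = 1.370×10^7 rad/s, I_d,max = (6.673×10^-11)(65.3)(1.370×10^7) = 0.0597 A.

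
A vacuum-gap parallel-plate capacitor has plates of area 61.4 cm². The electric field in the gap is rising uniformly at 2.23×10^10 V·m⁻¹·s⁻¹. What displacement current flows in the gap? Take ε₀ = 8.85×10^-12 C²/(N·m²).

The displacement current is ε₀ times dΦ_E/dt = ε₀ A dE/dt = (8.85×10^-12)(6.14×10^-3)(2.23×10^10) = 1.21×10^-3 A.

1.21×10^-3 A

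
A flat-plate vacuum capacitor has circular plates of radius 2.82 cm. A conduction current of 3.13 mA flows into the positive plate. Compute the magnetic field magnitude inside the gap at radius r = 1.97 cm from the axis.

1.55×10^-8 T

By continuity the displacement current in the gap matches the conduction current: I_d = 3.13×10^-3 A.
An Ampèrian loop of radius r encloses a fraction (r/R)² of I_d. Then B·2πr = μ₀ I_d (r/R)², giving B = μ₀ I_d r/(2πR²) = 1.55×10^-8 T.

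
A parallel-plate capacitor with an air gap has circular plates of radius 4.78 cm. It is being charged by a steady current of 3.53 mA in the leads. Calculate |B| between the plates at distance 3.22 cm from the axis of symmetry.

No conduction current crosses the gap, so I_d there equals the 3.53×10^-3 A in the leads.
An Ampèrian loop of radius r encloses a fraction (r/R)² of I_d. Then B·2πr = μ₀ I_d (r/R)², giving B = μ₀ I_d r/(2πR²) = 9.95×10^-9 T.

9.95×10^-9 T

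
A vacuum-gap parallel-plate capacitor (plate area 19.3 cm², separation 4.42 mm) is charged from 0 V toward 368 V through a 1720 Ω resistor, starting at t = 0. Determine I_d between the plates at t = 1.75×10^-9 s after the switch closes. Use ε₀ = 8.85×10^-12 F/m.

0.164 A

C = ε₀A/d = (8.85×10^-12)(1.93×10^-3)/(4.42×10^-3) = 3.864×10^-12 F and τ = RC = 6.646×10^-9 s. I_d in the gap equals the RC charging current.
I_d(t) = (V₀/R) e^(−t/τ) = 0.2140 · e^(−0.2633) = 0.164 A.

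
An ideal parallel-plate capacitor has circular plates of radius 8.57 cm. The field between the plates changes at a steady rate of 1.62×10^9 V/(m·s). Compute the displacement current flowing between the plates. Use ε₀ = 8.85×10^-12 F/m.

3.31×10^-4 A

The displacement current is ε₀ times dΦ_E/dt = ε₀ A dE/dt = (8.85×10^-12)(0.02307)(1.62×10^9) = 3.31×10^-4 A.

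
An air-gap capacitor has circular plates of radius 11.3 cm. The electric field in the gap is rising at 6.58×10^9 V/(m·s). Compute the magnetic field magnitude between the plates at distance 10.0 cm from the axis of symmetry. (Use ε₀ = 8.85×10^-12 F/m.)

3.66×10^-9 T

Total displacement current: I_d = ε₀(πR²)(dE/dt) = (8.85×10^-12)(0.04011)(6.58×10^9) = 2.336×10^-3 A.
For r < R the Ampère–Maxwell law gives B(2πr) = μ₀ I_d (r²/R²), so B = μ₀ I_d r/(2πR²) = (4π×10^-7)(2.336×10^-3)(0.100)/(2π·0.113²) = 3.66×10^-9 T.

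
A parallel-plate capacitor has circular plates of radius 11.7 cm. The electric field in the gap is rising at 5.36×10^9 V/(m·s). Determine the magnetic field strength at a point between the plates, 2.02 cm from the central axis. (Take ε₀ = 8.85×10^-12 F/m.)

I_d = ε₀ dΦ_E/dt = ε₀ πR² (dE/dt) = (8.85×10^-12)(0.04301)(5.36×10^9) = 2.040×10^-3 A through the full plate area.
∮B·dl = μ₀ I_d,enc with I_d,enc = I_d r²/R² = 6.081×10^-5 A; so B = μ₀ I_d,enc/(2πr) = 6.02×10^-10 T.

6.02×10^-10 T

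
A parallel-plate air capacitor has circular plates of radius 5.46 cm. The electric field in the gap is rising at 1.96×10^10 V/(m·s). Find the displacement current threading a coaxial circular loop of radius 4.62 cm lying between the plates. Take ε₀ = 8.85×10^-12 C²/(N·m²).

Total displacement current: I_d = ε₀(πR²)(dE/dt) = (8.85×10^-12)(9.366×10^-3)(1.96×10^10) = 1.625×10^-3 A.
Since J_d is uniform, the enclosed fraction is (r/R)² = 0.7160, giving I_d,enc = 1.16×10^-3 A.

1.16×10^-3 A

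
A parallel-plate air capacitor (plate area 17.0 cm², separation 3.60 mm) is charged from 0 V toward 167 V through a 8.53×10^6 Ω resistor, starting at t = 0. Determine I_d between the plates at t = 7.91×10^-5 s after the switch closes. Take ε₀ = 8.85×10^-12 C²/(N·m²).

2.13×10^-6 A

C = ε₀A/d = (8.85×10^-12)(1.70×10^-3)/(3.60×10^-3) = 4.179×10^-12 F and τ = RC = 3.565×10^-5 s. I_d in the gap equals the RC charging current.
I_d(t) = (V₀/R) e^(−t/τ) = 1.958×10^-5 · e^(−2.219) = 2.13×10^-6 A.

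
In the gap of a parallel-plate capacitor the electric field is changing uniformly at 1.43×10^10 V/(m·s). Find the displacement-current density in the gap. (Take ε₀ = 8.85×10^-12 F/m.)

0.127 A/m²

J_d = ε₀ dE/dt = (8.85×10^-12)(1.43×10^10) = 0.127 A/m².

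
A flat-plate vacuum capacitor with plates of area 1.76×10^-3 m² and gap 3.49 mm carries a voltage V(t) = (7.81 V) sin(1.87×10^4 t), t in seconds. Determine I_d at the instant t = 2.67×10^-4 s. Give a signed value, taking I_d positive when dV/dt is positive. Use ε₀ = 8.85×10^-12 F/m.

C = ε₀A/d = (8.85×10^-12)(1.76×10^-3)/(3.49×10^-3) = 4.463×10^-12 F. dV/dt = V₀ω·cos(ωt); at ωt = 4.9929 rad this factor is 0.2768.
I_d = C dV/dt = (4.463×10^-12)(7.81)(1.87×10^4)(0.2768) = 1.80×10^-7 A.

1.80×10^-7 A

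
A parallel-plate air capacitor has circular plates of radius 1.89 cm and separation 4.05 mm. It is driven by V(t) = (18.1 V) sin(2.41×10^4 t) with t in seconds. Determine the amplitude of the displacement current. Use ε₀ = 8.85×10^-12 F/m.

(dE/dt)_max = V₀ω/d = 1.077×10^8 V/(m·s); ω = 2.41×10^4 rad/s.
I_d,max = ε₀ A (dE/dt)_max = (8.85×10^-12)(1.122×10^-3)(1.077×10^8) = 1.07×10^-6 A.

1.07×10^-6 A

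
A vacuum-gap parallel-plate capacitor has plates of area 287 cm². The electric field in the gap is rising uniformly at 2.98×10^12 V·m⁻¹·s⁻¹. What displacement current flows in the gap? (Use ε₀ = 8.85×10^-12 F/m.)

0.757 A

I_d = ε₀ A (dE/dt) = (8.85×10^-12)(0.0287 m²)(2.98×10^12) = 0.757 A.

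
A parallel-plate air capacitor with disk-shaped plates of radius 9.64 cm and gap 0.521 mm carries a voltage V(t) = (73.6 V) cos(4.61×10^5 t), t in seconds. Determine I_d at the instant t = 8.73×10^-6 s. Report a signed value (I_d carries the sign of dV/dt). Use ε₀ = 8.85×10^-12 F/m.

C = ε₀A/d = (8.85×10^-12)(0.02919)/(5.21×10^-4) = 4.958×10^-10 F. dV/dt = V₀ω·−sin(ωt); at ωt = 4.02453 rad this factor is 0.7726.
I_d = C dV/dt = (4.958×10^-10)(73.6)(4.61×10^5)(0.7726) = 0.0130 A.

0.0130 A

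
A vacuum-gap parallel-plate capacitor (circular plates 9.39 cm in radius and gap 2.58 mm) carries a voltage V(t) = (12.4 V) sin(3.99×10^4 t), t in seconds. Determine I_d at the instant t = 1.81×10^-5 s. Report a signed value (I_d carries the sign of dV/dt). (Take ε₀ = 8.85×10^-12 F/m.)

dV/dt = (12.4)(3.99×10^4)·cos(0.72219) = 3.712×10^5 V/s.
I_d = C dV/dt with C = ε₀A/d = (8.85×10^-12)(0.02770)/(2.58×10^-3) = 9.502×10^-11 F, so I_d = (9.502×10^-11)(3.712×10^5) = 3.53×10^-5 A.

3.53×10^-5 A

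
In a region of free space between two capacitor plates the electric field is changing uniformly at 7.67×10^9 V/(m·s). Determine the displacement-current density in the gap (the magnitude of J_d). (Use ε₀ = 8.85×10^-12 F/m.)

0.0679 A/m²

The displacement-current density is ε₀ ∂E/∂t = (8.85×10^-12)(7.67×10^9) = 0.0679 A/m².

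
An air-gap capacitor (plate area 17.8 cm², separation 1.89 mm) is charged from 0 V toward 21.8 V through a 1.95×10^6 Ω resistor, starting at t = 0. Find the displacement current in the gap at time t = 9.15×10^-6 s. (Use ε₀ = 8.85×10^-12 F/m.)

C = ε₀A/d = (8.85×10^-12)(1.78×10^-3)/(1.89×10^-3) = 8.335×10^-12 F, so τ = RC = 1.625×10^-5 s.
The conduction current is I(t) = (V₀/R) e^(−t/τ), and the displacement current between the plates equals it.
t/τ = 0.5631; I_d = (21.8/1.95×10^6) · e^(−0.5631) = (1.118×10^-5)(0.5694) = 6.37×10^-6 A.

6.37×10^-6 A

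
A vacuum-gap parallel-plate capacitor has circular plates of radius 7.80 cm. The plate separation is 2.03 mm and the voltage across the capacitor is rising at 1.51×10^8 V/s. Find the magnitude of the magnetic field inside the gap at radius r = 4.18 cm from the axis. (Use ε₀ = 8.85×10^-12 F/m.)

I_d = C dV/dt with C = ε₀πR²/d = 8.331×10^-11 F, so I_d = (8.331×10^-11)(1.51×10^8) = 0.01258 A.
For r < R the Ampère–Maxwell law gives B(2πr) = μ₀ I_d (r²/R²), so B = μ₀ I_d r/(2πR²) = (4π×10^-7)(0.01258)(0.0418)/(2π·0.0780²) = 1.73×10^-8 T.

1.73×10^-8 T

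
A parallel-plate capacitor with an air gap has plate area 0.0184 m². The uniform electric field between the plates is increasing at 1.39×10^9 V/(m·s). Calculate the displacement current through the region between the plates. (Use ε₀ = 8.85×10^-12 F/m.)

2.26×10^-4 A

The displacement current is ε₀ times dΦ_E/dt = ε₀ A dE/dt = (8.85×10^-12)(0.0184)(1.39×10^9) = 2.26×10^-4 A.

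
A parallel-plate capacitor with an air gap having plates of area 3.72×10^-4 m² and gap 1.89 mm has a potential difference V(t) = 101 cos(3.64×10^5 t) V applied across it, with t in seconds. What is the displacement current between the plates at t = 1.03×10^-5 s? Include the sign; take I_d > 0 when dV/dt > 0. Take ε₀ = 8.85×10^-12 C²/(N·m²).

dV/dt = (101)(3.64×10^5)·−sin(3.7492) = 2.099×10^7 V/s.
I_d = C dV/dt with C = ε₀A/d = (8.85×10^-12)(3.72×10^-4)/(1.89×10^-3) = 1.742×10^-12 F, so I_d = (1.742×10^-12)(2.099×10^7) = 3.66×10^-5 A.

3.66×10^-5 A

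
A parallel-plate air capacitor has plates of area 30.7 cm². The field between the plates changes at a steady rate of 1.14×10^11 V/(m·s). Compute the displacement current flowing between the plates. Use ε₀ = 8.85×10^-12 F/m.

The displacement current is ε₀ times dΦ_E/dt = ε₀ A dE/dt = (8.85×10^-12)(3.07×10^-3)(1.14×10^11) = 3.10×10^-3 A.

3.10×10^-3 A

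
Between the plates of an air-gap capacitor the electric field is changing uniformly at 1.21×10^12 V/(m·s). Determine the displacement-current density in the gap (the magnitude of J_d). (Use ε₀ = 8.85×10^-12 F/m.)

10.7 A/m²

The displacement-current density is ε₀ ∂E/∂t = (8.85×10^-12)(1.21×10^12) = 10.7 A/m².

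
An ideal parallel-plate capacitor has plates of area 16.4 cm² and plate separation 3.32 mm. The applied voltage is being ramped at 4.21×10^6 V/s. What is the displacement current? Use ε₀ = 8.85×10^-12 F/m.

The field between the plates is E = V/d, so dE/dt = (4.21×10^6)/(3.32×10^-3 m) = 1.268×10^9 V/(m·s).
I_d = ε₀ A (dE/dt) = (8.85×10^-12)(1.64×10^-3)(1.268×10^9) = 1.84×10^-5 A.

1.84×10^-5 A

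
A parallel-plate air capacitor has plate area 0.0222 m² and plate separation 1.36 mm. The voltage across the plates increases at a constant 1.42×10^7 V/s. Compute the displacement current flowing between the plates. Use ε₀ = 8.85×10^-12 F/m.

E = V/d so dE/dt = (dV/dt)/d = 1.044×10^10 V/(m·s), and I_d = ε₀ A dE/dt = (8.85×10^-12)(0.0222)(1.044×10^10) = 2.05×10^-3 A.

2.05×10^-3 A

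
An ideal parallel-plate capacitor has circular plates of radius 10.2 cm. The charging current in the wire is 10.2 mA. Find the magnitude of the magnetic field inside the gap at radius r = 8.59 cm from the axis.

No conduction current crosses the gap, so I_d there equals the 0.0102 A in the leads.
∮B·dl = μ₀ I_d,enc with I_d,enc = I_d r²/R² = 7.234×10^-3 A; so B = μ₀ I_d,enc/(2πr) = 1.68×10^-8 T.

1.68×10^-8 T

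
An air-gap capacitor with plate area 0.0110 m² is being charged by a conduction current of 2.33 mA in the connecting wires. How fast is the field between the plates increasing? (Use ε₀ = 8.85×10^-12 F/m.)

2.39×10^10 V/(m·s)

Charge continuity gives I_d = I = 2.33×10^-3 A between the plates.
Since I_d = ε₀ A dE/dt, dE/dt = I_d/(ε₀A) = (2.33×10^-3)/((8.85×10^-12)(0.0110)) = 2.39×10^10 V/(m·s).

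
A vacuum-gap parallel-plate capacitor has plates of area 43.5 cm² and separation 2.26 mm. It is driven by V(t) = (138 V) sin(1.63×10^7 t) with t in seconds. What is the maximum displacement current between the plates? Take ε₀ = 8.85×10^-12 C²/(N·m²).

0.0383 A

(dE/dt)_max = V₀ω/d = 9.953×10^11 V/(m·s); ω = 1.63×10^7 rad/s.
I_d,max = ε₀ A (dE/dt)_max = (8.85×10^-12)(4.35×10^-3)(9.953×10^11) = 0.0383 A.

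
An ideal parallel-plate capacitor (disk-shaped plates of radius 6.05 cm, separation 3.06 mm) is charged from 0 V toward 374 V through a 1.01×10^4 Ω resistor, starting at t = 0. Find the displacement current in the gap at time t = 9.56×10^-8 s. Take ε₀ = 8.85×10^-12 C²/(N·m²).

0.0279 A

C = ε₀A/d = (8.85×10^-12)(0.01150)/(3.06×10^-3) = 3.326×10^-11 F and τ = RC = 3.359×10^-7 s. I_d in the gap equals the RC charging current.
I_d(t) = (V₀/R) e^(−t/τ) = 0.03703 · e^(−0.2846) = 0.0279 A.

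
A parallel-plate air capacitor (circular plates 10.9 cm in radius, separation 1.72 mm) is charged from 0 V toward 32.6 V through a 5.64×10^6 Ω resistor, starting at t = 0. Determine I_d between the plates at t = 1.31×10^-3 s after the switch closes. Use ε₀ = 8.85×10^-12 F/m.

C = ε₀A/d = (8.85×10^-12)(0.03733)/(1.72×10^-3) = 1.921×10^-10 F and τ = RC = 1.083×10^-3 s. I_d in the gap equals the RC charging current.
I_d(t) = (V₀/R) e^(−t/τ) = 5.780×10^-6 · e^(−1.210) = 1.72×10^-6 A.

1.72×10^-6 A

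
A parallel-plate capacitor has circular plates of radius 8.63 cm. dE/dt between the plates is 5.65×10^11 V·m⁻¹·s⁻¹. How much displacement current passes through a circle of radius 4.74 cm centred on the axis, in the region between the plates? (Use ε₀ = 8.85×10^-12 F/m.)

I_d = ε₀ dΦ_E/dt = ε₀ πR² (dE/dt) = (8.85×10^-12)(0.02340)(5.65×10^11) = 0.1170 A through the full plate area.
Since J_d is uniform, the enclosed fraction is (r/R)² = 0.3017, giving I_d,enc = 0.0353 A.

0.0353 A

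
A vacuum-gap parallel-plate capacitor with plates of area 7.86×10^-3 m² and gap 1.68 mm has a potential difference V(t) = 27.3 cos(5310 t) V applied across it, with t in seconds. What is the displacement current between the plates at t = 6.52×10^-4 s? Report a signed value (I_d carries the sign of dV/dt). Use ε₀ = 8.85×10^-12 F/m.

dE/dt = (V₀ω/d)·−sin(ωt) with ωt = 3.46212 rad: (27.3)(5310)(0.3151)/(1.68×10^-3) = 2.719×10^7 V/(m·s).
I_d = ε₀ A dE/dt = (8.85×10^-12)(7.86×10^-3)(2.719×10^7) = 1.89×10^-6 A.

1.89×10^-6 A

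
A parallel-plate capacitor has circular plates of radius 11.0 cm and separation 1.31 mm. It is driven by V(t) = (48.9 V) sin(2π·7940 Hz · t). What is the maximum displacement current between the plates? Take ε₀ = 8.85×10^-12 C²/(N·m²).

The displacement current equals the conduction current C dV/dt, which peaks at C V₀ ω.
With C = ε₀A/d = (8.85×10^-12)(0.03801)/(1.31×10^-3) = 2.568×10^-10 F and ω = 2πf = 4.989×10^4 rad/s, I_d,max = (2.568×10^-10)(48.9)(4.989×10^4) = 6.26×10^-4 A.

6.26×10^-4 A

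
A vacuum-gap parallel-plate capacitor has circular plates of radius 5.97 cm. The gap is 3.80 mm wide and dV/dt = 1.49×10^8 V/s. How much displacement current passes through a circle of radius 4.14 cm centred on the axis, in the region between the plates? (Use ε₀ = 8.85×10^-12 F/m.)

1.87×10^-3 A

dE/dt = (dV/dt)/d = 3.921×10^10 V/(m·s); I_d = ε₀(πR²)(dE/dt) = (8.85×10^-12)(0.01120)(3.921×10^10) = 3.886×10^-3 A.
Through an area πr² the displacement current is I_d·(πr²/πR²) = I_d (r/R)² = 1.87×10^-3 A.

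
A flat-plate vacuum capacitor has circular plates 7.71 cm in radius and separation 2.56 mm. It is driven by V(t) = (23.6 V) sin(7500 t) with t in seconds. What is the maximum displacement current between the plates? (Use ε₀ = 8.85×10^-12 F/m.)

1.14×10^-5 A

The displacement current equals the conduction current C dV/dt, which peaks at C V₀ ω.
With C = ε₀A/d = (8.85×10^-12)(0.01867)/(2.56×10^-3) = 6.454×10^-11 F and ω = 7500 rad/s, I_d,max = (6.454×10^-11)(23.6)(7500) = 1.14×10^-5 A.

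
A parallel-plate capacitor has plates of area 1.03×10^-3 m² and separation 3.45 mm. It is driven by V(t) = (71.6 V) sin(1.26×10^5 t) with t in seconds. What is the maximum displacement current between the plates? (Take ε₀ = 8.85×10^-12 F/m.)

2.38×10^-5 A

The displacement current equals the conduction current C dV/dt, which peaks at C V₀ ω.
With C = ε₀A/d = (8.85×10^-12)(1.03×10^-3)/(3.45×10^-3) = 2.642×10^-12 F and ω = 1.26×10^5 rad/s, I_d,max = (2.642×10^-12)(71.6)(1.26×10^5) = 2.38×10^-5 A.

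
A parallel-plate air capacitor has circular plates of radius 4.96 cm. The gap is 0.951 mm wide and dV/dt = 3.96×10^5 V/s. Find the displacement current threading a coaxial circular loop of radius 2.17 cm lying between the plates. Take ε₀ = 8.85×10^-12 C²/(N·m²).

5.45×10^-6 A

dE/dt = (dV/dt)/d = 4.164×10^8 V/(m·s); I_d = ε₀(πR²)(dE/dt) = (8.85×10^-12)(7.729×10^-3)(4.164×10^8) = 2.848×10^-5 A.
Since J_d is uniform, the enclosed fraction is (r/R)² = 0.1914, giving I_d,enc = 5.45×10^-6 A.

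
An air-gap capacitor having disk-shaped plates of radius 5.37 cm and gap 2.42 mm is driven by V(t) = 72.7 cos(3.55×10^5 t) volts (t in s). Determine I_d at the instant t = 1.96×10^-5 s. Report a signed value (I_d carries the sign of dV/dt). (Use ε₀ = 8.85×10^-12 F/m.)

dV/dt = (72.7)(3.55×10^5)·−sin(6.958) = -1.612×10^7 V/s.
I_d = C dV/dt with C = ε₀A/d = (8.85×10^-12)(9.059×10^-3)/(2.42×10^-3) = 3.313×10^-11 F, so I_d = (3.313×10^-11)(-1.612×10^7) = -5.34×10^-4 A.

-5.34×10^-4 A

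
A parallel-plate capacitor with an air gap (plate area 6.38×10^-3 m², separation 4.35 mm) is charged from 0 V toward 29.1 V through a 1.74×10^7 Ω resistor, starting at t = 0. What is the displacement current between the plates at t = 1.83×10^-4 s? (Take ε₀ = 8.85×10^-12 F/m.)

7.44×10^-7 A

C = ε₀A/d = (8.85×10^-12)(6.38×10^-3)/(4.35×10^-3) = 1.298×10^-11 F, so τ = RC = 2.259×10^-4 s.
The conduction current is I(t) = (V₀/R) e^(−t/τ), and the displacement current between the plates equals it.
t/τ = 0.8101; I_d = (29.1/1.74×10^7) · e^(−0.8101) = (1.672×10^-6)(0.4448) = 7.44×10^-7 A.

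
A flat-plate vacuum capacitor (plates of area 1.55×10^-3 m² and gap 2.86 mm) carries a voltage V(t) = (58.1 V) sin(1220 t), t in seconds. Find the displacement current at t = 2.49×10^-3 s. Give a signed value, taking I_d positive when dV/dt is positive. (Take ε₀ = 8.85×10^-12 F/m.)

dE/dt = (V₀ω/d)·cos(ωt) with ωt = 3.0378 rad: (58.1)(1220)(-0.9946)/(2.86×10^-3) = -2.465×10^7 V/(m·s).
I_d = ε₀ A dE/dt = (8.85×10^-12)(1.55×10^-3)(-2.465×10^7) = -3.38×10^-7 A.

-3.38×10^-7 A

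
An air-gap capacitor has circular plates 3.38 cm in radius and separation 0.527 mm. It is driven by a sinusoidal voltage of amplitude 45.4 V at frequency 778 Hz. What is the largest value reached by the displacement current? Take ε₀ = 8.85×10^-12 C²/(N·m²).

1.34×10^-5 A

C = ε₀A/d = (8.85×10^-12)(3.589×10^-3)/(5.27×10^-4) = 6.027×10^-11 F; ω = 2πf = 4888 rad/s.
I_d = C dV/dt, so |I_d|_max = C V₀ ω = (6.027×10^-11)(45.4)(4888) = 1.34×10^-5 A.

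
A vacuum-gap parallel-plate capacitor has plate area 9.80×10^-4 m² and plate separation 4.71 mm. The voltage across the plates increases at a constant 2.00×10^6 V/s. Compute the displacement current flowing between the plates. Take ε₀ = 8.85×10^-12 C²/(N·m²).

C = ε₀A/d = (8.85×10^-12)(9.80×10^-4)/(4.71×10^-3) = 1.841×10^-12 F.
I_d = C dV/dt = (1.841×10^-12)(2.00×10^6) = 3.68×10^-6 A.

3.68×10^-6 A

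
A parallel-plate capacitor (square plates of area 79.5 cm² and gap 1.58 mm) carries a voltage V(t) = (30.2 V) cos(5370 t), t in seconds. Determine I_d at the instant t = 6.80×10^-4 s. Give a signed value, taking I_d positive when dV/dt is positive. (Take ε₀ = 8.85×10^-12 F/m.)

3.53×10^-6 A

C = ε₀A/d = (8.85×10^-12)(7.95×10^-3)/(1.58×10^-3) = 4.453×10^-11 F. dV/dt = V₀ω·−sin(ωt); at ωt = 3.6516 rad this factor is 0.4882.
I_d = C dV/dt = (4.453×10^-11)(30.2)(5370)(0.4882) = 3.53×10^-6 A.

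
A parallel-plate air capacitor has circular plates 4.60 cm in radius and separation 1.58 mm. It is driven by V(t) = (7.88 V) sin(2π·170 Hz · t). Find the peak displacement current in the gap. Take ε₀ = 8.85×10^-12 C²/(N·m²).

3.13×10^-7 A

The displacement current equals the conduction current C dV/dt, which peaks at C V₀ ω.
With C = ε₀A/d = (8.85×10^-12)(6.648×10^-3)/(1.58×10^-3) = 3.724×10^-11 F and ω = 2πf = 1068 rad/s, I_d,max = (3.724×10^-11)(7.88)(1068) = 3.13×10^-7 A.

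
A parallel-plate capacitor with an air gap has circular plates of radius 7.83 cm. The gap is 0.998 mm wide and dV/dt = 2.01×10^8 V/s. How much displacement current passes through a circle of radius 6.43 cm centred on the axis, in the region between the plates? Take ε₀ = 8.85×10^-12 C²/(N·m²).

0.0232 A

I_d = C dV/dt with C = ε₀πR²/d = 1.708×10^-10 F, so I_d = (1.708×10^-10)(2.01×10^8) = 0.03433 A.
The field is uniform, so I_d,enc = I_d (r/R)² = (0.03433)(6.43/7.83)² = 0.0232 A.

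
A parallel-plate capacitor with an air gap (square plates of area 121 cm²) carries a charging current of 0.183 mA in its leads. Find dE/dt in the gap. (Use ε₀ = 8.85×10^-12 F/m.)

Charge continuity gives I_d = I = 1.83×10^-4 A between the plates.
Then dE/dt = I_d/(ε₀A) = 1.71×10^9 V/(m·s).

1.71×10^9 V/(m·s)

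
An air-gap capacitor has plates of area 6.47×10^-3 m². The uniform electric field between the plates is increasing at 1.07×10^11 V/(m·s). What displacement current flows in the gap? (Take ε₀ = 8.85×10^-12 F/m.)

6.13×10^-3 A

With a uniform field, Φ_E = EA, so I_d = ε₀ A dE/dt = 6.13×10^-3 A.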